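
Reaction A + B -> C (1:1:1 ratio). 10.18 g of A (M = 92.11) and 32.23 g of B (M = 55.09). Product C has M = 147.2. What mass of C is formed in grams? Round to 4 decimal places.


Find moles of each reactant; the smaller value is the limiting reagent in a 1:1:1 reaction, so moles_C equals moles of the limiter.
n_A = mass_A / M_A = 10.18 / 92.11 = 0.11052 mol
n_B = mass_B / M_B = 32.23 / 55.09 = 0.585043 mol
Limiting reagent: A (smaller), n_limiting = 0.11052 mol
mass_C = n_limiting * M_C = 0.11052 * 147.2
mass_C = 16.268544 g, rounded to 4 dp:

16.2685 g


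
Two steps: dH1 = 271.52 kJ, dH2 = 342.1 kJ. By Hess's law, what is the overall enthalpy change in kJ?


Hess's law: enthalpy is a state function, so add the step enthalpies.
dH_total = dH1 + dH2 = 271.52 + (342.1)
dH_total = 613.62 kJ:

613.62 kJ


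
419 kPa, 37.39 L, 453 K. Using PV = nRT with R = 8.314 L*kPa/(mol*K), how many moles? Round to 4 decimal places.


PV = nRT, solve for n = PV / (RT).
PV = 419 * 37.39 = 15666.41
RT = 8.314 * 453 = 3766.242
n = 15666.41 / 3766.242
n = 4.15969287 mol, rounded to 4 dp:

4.1597 mol


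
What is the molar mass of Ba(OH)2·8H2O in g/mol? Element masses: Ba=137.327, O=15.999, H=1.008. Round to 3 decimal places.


M = sum(count * atomic_mass) over atoms.
M = 1*137.327 + 10*15.999 + 18*1.008
M = 137.327 + 159.99 + 18.144
M = 315.461 g/mol, rounded to 3 dp:

315.461 g/mol


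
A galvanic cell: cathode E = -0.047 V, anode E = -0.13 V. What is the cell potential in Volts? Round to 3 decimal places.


Standard cell potential: E_cell = E_cathode - E_anode.
E_cell = -0.047 - (-0.13)
E_cell = 0.083 V, rounded to 3 dp:

0.083 V


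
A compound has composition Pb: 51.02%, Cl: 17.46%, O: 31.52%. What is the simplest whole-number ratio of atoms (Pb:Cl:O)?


Assume 100 g of compound, divide each mass% by atomic mass to get moles, then normalize by the smallest to get a raw atom ratio.
Moles per 100 g: Pb: 51.02/207.2 = 0.2462, Cl: 17.46/35.453 = 0.4925, O: 31.52/15.999 = 1.9701
Raw ratio (divide by min = 0.2462): Pb: 1.0, Cl: 2.0, O: 8.001
Multiply by 1 to clear fractions: Pb: 1.0 ~= 1, Cl: 2.0 ~= 2, O: 8.001 ~= 8
Reduce by GCD to get the simplest whole-number ratio:

1:2:8


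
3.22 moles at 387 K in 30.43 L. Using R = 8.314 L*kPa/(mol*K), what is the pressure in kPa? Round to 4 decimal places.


PV = nRT, solve for P = nRT / V.
nRT = 3.22 * 8.314 * 387 = 10360.408
P = 10360.408 / 30.43
P = 340.46690766 kPa, rounded to 4 dp:

340.4669 kPa


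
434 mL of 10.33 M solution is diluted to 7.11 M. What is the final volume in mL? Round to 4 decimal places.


Dilution: M1*V1 = M2*V2, solve for V2.
V2 = M1*V1 / M2
V2 = 10.33 * 434 / 7.11
V2 = 4483.22 / 7.11
V2 = 630.55133615 mL, rounded to 4 dp:

630.5513 mL


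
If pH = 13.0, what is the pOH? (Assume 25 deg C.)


At 25 deg C, pH + pOH = 14.
pOH = 14 - pH = 14 - 13.0
pOH = 1.0:

1.00


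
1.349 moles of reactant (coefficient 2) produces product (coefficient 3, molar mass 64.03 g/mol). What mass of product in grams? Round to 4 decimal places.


Use the coefficient ratio to convert reactant moles to product moles, then multiply by the product's molar mass.
moles_P = moles_R * (coeff_P / coeff_R) = 1.349 * (3/2) = 2.0235
mass_P = moles_P * M_P = 2.0235 * 64.03
mass_P = 129.564705 g, rounded to 4 dp:

129.5647 g


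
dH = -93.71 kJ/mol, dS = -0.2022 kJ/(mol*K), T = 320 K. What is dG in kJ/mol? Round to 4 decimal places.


Gibbs: dG = dH - T*dS (consistent units, dS already in kJ/(mol*K)).
T*dS = 320 * -0.2022 = -64.704
dG = -93.71 - (-64.704)
dG = -29.006 kJ/mol, rounded to 4 dp:

-29.0060 kJ/mol


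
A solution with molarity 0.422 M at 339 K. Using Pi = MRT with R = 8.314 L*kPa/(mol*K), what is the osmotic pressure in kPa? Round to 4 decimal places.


Osmotic pressure (van't Hoff): Pi = M*R*T.
RT = 8.314 * 339 = 2818.446
Pi = 0.422 * 2818.446
Pi = 1189.384212 kPa, rounded to 4 dp:

1189.3842 kPa


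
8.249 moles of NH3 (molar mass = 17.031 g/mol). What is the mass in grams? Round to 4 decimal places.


mass = n * M
mass = 8.249 * 17.031
mass = 140.488719 g, rounded to 4 dp:

140.4887 g


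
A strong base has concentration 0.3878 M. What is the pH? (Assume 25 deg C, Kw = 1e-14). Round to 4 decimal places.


A strong base dissociates completely, so [OH-] equals the given concentration.
pOH = -log10([OH-]) = -log10(0.3878) = 0.411392
pH = 14 - pOH = 14 - 0.411392
pH = 13.588608, rounded to 4 dp:

13.5886


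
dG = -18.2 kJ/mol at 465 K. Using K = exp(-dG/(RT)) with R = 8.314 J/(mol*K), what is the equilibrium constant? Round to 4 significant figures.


dG is in kJ/mol; multiply by 1000 to match R in J/(mol*K).
RT = 8.314 * 465 = 3866.01 J/mol
exponent = -dG*1000 / (RT) = -(-18.2*1000) / 3866.01 = 4.70769605
K = exp(4.70769605)
K = 110.7966, rounded to 4 significant figures:

110.8


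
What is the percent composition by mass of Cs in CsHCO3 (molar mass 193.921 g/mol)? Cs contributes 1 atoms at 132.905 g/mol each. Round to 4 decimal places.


pct = 100 * (n_elem * M_elem) / M_total
mass_contribution = 1 * 132.905 = 132.905 g/mol
pct = 100 * 132.905 / 193.921
pct = 68.5356408 %, rounded to 4 dp:

68.5356 %


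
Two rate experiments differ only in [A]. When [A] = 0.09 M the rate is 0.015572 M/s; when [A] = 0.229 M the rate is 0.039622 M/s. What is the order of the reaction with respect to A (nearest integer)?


Rate is proportional to [A]^n, so rate2/rate1 = ([A]2/[A]1)^n. Take logs to solve for n.
rate2/rate1 = 0.039622 / 0.015572 = 2.5444
[A]2/[A]1 = 0.229 / 0.09 = 2.5444
n = ln(2.5444) / ln(2.5444) = 1.0
Nearest integer order:

1


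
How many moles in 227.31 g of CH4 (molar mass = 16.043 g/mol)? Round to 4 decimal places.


n = mass / M
n = 227.31 / 16.043
n = 14.16879636 mol, rounded to 4 dp:

14.1688 mol


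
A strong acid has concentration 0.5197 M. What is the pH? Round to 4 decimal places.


A strong acid dissociates completely, so [H+] equals the given concentration.
pH = -log10([H+]) = -log10(0.5197)
pH = 0.28424728, rounded to 4 dp:

0.2842


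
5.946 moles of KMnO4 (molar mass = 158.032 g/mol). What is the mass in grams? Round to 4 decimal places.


mass = n * M
mass = 5.946 * 158.032
mass = 939.658272 g, rounded to 4 dp:

939.6583 g


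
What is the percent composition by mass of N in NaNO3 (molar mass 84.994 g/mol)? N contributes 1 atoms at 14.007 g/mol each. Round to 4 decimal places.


pct = 100 * (n_elem * M_elem) / M_total
mass_contribution = 1 * 14.007 = 14.007 g/mol
pct = 100 * 14.007 / 84.994
pct = 16.47998682 %, rounded to 4 dp:

16.4800 %


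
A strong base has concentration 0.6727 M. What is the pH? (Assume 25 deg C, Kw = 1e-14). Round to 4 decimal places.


A strong base dissociates completely, so [OH-] equals the given concentration.
pOH = -log10([OH-]) = -log10(0.6727) = 0.172179
pH = 14 - pOH = 14 - 0.172179
pH = 13.827821, rounded to 4 dp:

13.8278


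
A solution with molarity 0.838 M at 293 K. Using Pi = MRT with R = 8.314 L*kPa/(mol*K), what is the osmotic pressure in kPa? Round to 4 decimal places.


Osmotic pressure (van't Hoff): Pi = M*R*T.
RT = 8.314 * 293 = 2436.002
Pi = 0.838 * 2436.002
Pi = 2041.369676 kPa, rounded to 4 dp:

2041.3697 kPa


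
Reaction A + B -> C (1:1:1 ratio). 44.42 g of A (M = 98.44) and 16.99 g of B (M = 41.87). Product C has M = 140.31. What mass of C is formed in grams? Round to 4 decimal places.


Find moles of each reactant; the smaller value is the limiting reagent in a 1:1:1 reaction, so moles_C equals moles of the limiter.
n_A = mass_A / M_A = 44.42 / 98.44 = 0.451239 mol
n_B = mass_B / M_B = 16.99 / 41.87 = 0.40578 mol
Limiting reagent: B (smaller), n_limiting = 0.40578 mol
mass_C = n_limiting * M_C = 0.40578 * 140.31
mass_C = 56.9349918 g, rounded to 4 dp:

56.9350 g


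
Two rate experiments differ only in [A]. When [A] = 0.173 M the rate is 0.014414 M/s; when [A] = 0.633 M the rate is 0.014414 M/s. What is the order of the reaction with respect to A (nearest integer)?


Rate is proportional to [A]^n, so rate2/rate1 = ([A]2/[A]1)^n. Take logs to solve for n.
rate2/rate1 = 0.014414 / 0.014414 = 1.0
[A]2/[A]1 = 0.633 / 0.173 = 3.659
n = ln(1.0) / ln(3.659) = 0.0
Nearest integer order:

0


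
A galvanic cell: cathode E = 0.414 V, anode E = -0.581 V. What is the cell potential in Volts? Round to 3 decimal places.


Standard cell potential: E_cell = E_cathode - E_anode.
E_cell = 0.414 - (-0.581)
E_cell = 0.995 V, rounded to 3 dp:

0.995 V


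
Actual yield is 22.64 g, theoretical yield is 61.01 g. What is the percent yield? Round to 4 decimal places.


% yield = 100 * actual / theoretical
% yield = 100 * 22.64 / 61.01
% yield = 37.10867071 %, rounded to 4 dp:

37.1087 %


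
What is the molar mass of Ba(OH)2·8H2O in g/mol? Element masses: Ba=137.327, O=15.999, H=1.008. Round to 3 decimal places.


M = sum(count * atomic_mass) over atoms.
M = 1*137.327 + 10*15.999 + 18*1.008
M = 137.327 + 159.99 + 18.144
M = 315.461 g/mol, rounded to 3 dp:

315.461 g/mol


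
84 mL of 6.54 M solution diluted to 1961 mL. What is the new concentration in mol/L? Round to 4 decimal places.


Dilution: M1*V1 = M2*V2, solve for M2.
M2 = M1*V1 / V2
M2 = 6.54 * 84 / 1961
M2 = 549.36 / 1961
M2 = 0.28014278 mol/L, rounded to 4 dp:

0.2801 mol/L


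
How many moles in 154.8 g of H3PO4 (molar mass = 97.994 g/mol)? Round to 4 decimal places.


n = mass / M
n = 154.8 / 97.994
n = 1.57968855 mol, rounded to 4 dp:

1.5797 mol


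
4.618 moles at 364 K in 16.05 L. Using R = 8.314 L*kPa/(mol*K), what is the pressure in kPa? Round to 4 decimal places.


PV = nRT, solve for P = nRT / V.
nRT = 4.618 * 8.314 * 364 = 13975.4349
P = 13975.4349 / 16.05
P = 870.74360748 kPa, rounded to 4 dp:

870.7436 kPa


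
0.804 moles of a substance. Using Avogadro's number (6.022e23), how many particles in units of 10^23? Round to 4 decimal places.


N = n * NA, then divide by 1e23 for the requested units.
N / 1e23 = n * 6.022
N / 1e23 = 0.804 * 6.022
N / 1e23 = 4.841688, rounded to 4 dp:

4.8417


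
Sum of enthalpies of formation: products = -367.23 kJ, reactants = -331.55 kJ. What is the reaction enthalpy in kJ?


dH_rxn = sum(dH_f products) - sum(dH_f reactants)
dH_rxn = -367.23 - (-331.55)
dH_rxn = -35.68 kJ:

-35.68 kJ


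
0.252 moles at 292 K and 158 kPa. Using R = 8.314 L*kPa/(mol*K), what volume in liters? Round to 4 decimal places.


PV = nRT, solve for V = nRT / P.
nRT = 0.252 * 8.314 * 292 = 611.7774
V = 611.7774 / 158
V = 3.87200886 L, rounded to 4 dp:

3.8720 L


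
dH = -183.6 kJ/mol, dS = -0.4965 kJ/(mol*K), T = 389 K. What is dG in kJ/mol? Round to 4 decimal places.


Gibbs: dG = dH - T*dS (consistent units, dS already in kJ/(mol*K)).
T*dS = 389 * -0.4965 = -193.1385
dG = -183.6 - (-193.1385)
dG = 9.5385 kJ/mol, rounded to 4 dp:

9.5385 kJ/mol


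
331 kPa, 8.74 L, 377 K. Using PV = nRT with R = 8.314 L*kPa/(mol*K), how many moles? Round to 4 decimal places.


PV = nRT, solve for n = PV / (RT).
PV = 331 * 8.74 = 2892.94
RT = 8.314 * 377 = 3134.378
n = 2892.94 / 3134.378
n = 0.922971 mol, rounded to 4 dp:

0.9230 mol


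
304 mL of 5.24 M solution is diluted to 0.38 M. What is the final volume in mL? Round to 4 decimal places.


Dilution: M1*V1 = M2*V2, solve for V2.
V2 = M1*V1 / M2
V2 = 5.24 * 304 / 0.38
V2 = 1592.96 / 0.38
V2 = 4192.0 mL, rounded to 4 dp:

4192.0000 mL


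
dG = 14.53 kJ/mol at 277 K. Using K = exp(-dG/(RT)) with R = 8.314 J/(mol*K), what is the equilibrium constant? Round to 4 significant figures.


dG is in kJ/mol; multiply by 1000 to match R in J/(mol*K).
RT = 8.314 * 277 = 2302.978 J/mol
exponent = -dG*1000 / (RT) = -(14.53*1000) / 2302.978 = -6.30922223
K = exp(-6.30922223)
K = 0.0018194478, rounded to 4 significant figures:

0.001819


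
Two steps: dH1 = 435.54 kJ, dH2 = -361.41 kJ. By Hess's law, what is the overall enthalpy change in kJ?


Hess's law: enthalpy is a state function, so add the step enthalpies.
dH_total = dH1 + dH2 = 435.54 + (-361.41)
dH_total = 74.13 kJ:

74.13 kJ


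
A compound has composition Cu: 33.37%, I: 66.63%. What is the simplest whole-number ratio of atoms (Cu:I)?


Assume 100 g of compound, divide each mass% by atomic mass to get moles, then normalize by the smallest to get a raw atom ratio.
Moles per 100 g: Cu: 33.37/63.546 = 0.5251, I: 66.63/126.904 = 0.525
Raw ratio (divide by min = 0.525): Cu: 1.0, I: 1.0
Multiply by 1 to clear fractions: Cu: 1.0 ~= 1, I: 1.0 ~= 1
Reduce by GCD to get the simplest whole-number ratio:

1:1


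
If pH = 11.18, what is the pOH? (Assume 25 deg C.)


At 25 deg C, pH + pOH = 14.
pOH = 14 - pH = 14 - 11.18
pOH = 2.82:

2.82


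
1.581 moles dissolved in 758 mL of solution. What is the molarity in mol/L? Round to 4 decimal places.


Convert volume to liters: V_L = V_mL / 1000.
V_L = 758 / 1000 = 0.758 L
M = n / V_L = 1.581 / 0.758
M = 2.08575198 mol/L, rounded to 4 dp:

2.0858 mol/L


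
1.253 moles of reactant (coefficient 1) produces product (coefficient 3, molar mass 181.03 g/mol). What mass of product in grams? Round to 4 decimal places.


Use the coefficient ratio to convert reactant moles to product moles, then multiply by the product's molar mass.
moles_P = moles_R * (coeff_P / coeff_R) = 1.253 * (3/1) = 3.759
mass_P = moles_P * M_P = 3.759 * 181.03
mass_P = 680.49177 g, rounded to 4 dp:

680.4918 g


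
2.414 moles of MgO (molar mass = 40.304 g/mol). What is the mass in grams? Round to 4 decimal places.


mass = n * M
mass = 2.414 * 40.304
mass = 97.293856 g, rounded to 4 dp:

97.2939 g


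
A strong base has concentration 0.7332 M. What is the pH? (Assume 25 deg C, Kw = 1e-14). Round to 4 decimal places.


A strong base dissociates completely, so [OH-] equals the given concentration.
pOH = -log10([OH-]) = -log10(0.7332) = 0.134778
pH = 14 - pOH = 14 - 0.134778
pH = 13.865222, rounded to 4 dp:

13.8652


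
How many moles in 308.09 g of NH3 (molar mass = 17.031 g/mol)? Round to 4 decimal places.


n = mass / M
n = 308.09 / 17.031
n = 18.08995361 mol, rounded to 4 dp:

18.0900 mol


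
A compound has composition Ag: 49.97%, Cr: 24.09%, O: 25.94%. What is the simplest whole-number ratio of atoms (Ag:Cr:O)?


Assume 100 g of compound, divide each mass% by atomic mass to get moles, then normalize by the smallest to get a raw atom ratio.
Moles per 100 g: Ag: 49.97/107.868 = 0.4633, Cr: 24.09/51.996 = 0.4633, O: 25.94/15.999 = 1.6214
Raw ratio (divide by min = 0.4633): Ag: 1.0, Cr: 1.0, O: 3.5
Multiply by 2 to clear fractions: Ag: 2.0 ~= 2, Cr: 2.0 ~= 2, O: 7.0 ~= 7
Reduce by GCD to get the simplest whole-number ratio:

2:2:7


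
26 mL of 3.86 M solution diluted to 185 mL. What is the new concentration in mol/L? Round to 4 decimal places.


Dilution: M1*V1 = M2*V2, solve for M2.
M2 = M1*V1 / V2
M2 = 3.86 * 26 / 185
M2 = 100.36 / 185
M2 = 0.54248649 mol/L, rounded to 4 dp:

0.5425 mol/L


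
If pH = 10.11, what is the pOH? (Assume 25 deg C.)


At 25 deg C, pH + pOH = 14.
pOH = 14 - pH = 14 - 10.11
pOH = 3.89:

3.89


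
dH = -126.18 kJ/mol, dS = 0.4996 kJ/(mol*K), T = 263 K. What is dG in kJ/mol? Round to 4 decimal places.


Gibbs: dG = dH - T*dS (consistent units, dS already in kJ/(mol*K)).
T*dS = 263 * 0.4996 = 131.3948
dG = -126.18 - (131.3948)
dG = -257.5748 kJ/mol, rounded to 4 dp:

-257.5748 kJ/mol


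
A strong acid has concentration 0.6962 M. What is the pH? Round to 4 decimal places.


A strong acid dissociates completely, so [H+] equals the given concentration.
pH = -log10([H+]) = -log10(0.6962)
pH = 0.15726598, rounded to 4 dp:

0.1573


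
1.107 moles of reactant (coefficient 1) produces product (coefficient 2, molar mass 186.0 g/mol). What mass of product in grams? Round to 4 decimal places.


Use the coefficient ratio to convert reactant moles to product moles, then multiply by the product's molar mass.
moles_P = moles_R * (coeff_P / coeff_R) = 1.107 * (2/1) = 2.214
mass_P = moles_P * M_P = 2.214 * 186.0
mass_P = 411.804 g, rounded to 4 dp:

411.8040 g


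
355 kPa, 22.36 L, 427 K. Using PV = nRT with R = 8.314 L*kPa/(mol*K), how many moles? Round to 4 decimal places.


PV = nRT, solve for n = PV / (RT).
PV = 355 * 22.36 = 7937.8
RT = 8.314 * 427 = 3550.078
n = 7937.8 / 3550.078
n = 2.23595087 mol, rounded to 4 dp:

2.2360 mol


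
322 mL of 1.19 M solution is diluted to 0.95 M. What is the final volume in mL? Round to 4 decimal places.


Dilution: M1*V1 = M2*V2, solve for V2.
V2 = M1*V1 / M2
V2 = 1.19 * 322 / 0.95
V2 = 383.18 / 0.95
V2 = 403.34736842 mL, rounded to 4 dp:

403.3474 mL


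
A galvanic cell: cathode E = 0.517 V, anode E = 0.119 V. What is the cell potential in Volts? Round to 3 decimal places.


Standard cell potential: E_cell = E_cathode - E_anode.
E_cell = 0.517 - (0.119)
E_cell = 0.398 V, rounded to 3 dp:

0.398 V


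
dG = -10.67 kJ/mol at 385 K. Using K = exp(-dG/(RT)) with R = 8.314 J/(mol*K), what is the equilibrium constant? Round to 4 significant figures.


dG is in kJ/mol; multiply by 1000 to match R in J/(mol*K).
RT = 8.314 * 385 = 3200.89 J/mol
exponent = -dG*1000 / (RT) = -(-10.67*1000) / 3200.89 = 3.33344788
K = exp(3.33344788)
K = 28.034836, rounded to 4 significant figures:

28.03


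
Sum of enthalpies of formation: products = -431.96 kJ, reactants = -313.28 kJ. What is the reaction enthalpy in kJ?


dH_rxn = sum(dH_f products) - sum(dH_f reactants)
dH_rxn = -431.96 - (-313.28)
dH_rxn = -118.68 kJ:

-118.68 kJ


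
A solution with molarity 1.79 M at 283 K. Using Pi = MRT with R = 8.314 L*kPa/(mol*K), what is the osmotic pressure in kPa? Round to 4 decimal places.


Osmotic pressure (van't Hoff): Pi = M*R*T.
RT = 8.314 * 283 = 2352.862
Pi = 1.79 * 2352.862
Pi = 4211.62298 kPa, rounded to 4 dp:

4211.6230 kPa


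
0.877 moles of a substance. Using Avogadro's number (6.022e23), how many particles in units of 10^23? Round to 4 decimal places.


N = n * NA, then divide by 1e23 for the requested units.
N / 1e23 = n * 6.022
N / 1e23 = 0.877 * 6.022
N / 1e23 = 5.281294, rounded to 4 dp:

5.2813


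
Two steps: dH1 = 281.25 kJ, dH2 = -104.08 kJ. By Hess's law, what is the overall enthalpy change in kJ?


Hess's law: enthalpy is a state function, so add the step enthalpies.
dH_total = dH1 + dH2 = 281.25 + (-104.08)
dH_total = 177.17 kJ:

177.17 kJ


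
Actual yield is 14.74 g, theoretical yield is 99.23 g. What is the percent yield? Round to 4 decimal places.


% yield = 100 * actual / theoretical
% yield = 100 * 14.74 / 99.23
% yield = 14.85437872 %, rounded to 4 dp:

14.8544 %


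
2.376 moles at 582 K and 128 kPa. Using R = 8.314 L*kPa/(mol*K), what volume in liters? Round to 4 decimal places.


PV = nRT, solve for V = nRT / P.
nRT = 2.376 * 8.314 * 582 = 11496.8652
V = 11496.8652 / 128
V = 89.81925938 L, rounded to 4 dp:

89.8193 L


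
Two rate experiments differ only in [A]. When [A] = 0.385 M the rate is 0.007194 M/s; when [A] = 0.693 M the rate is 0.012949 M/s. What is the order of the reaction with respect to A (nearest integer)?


Rate is proportional to [A]^n, so rate2/rate1 = ([A]2/[A]1)^n. Take logs to solve for n.
rate2/rate1 = 0.012949 / 0.007194 = 1.8
[A]2/[A]1 = 0.693 / 0.385 = 1.8
n = ln(1.8) / ln(1.8) = 1.0
Nearest integer order:

1


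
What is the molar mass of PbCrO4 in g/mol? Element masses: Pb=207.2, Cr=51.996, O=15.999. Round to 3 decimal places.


M = sum(count * atomic_mass) over atoms.
M = 1*207.2 + 1*51.996 + 4*15.999
M = 207.2 + 51.996 + 63.996
M = 323.192 g/mol, rounded to 3 dp:

323.192 g/mol


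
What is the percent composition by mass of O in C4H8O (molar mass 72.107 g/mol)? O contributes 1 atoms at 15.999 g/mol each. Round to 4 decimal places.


pct = 100 * (n_elem * M_elem) / M_total
mass_contribution = 1 * 15.999 = 15.999 g/mol
pct = 100 * 15.999 / 72.107
pct = 22.18785971 %, rounded to 4 dp:

22.1879 %


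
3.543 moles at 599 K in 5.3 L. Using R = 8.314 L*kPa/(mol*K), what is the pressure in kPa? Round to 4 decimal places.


PV = nRT, solve for P = nRT / V.
nRT = 3.543 * 8.314 * 599 = 17644.4447
P = 17644.4447 / 5.3
P = 3329.14050943 kPa, rounded to 4 dp:

3329.1405 kPa


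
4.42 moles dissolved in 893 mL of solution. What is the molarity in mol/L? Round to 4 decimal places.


Convert volume to liters: V_L = V_mL / 1000.
V_L = 893 / 1000 = 0.893 L
M = n / V_L = 4.42 / 0.893
M = 4.94960806 mol/L, rounded to 4 dp:

4.9496 mol/L


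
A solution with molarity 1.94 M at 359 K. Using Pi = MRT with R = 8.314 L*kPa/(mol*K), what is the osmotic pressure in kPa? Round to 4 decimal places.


Osmotic pressure (van't Hoff): Pi = M*R*T.
RT = 8.314 * 359 = 2984.726
Pi = 1.94 * 2984.726
Pi = 5790.36844 kPa, rounded to 4 dp:

5790.3684 kPa


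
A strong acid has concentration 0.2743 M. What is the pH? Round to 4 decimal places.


A strong acid dissociates completely, so [H+] equals the given concentration.
pH = -log10([H+]) = -log10(0.2743)
pH = 0.56177419, rounded to 4 dp:

0.5618


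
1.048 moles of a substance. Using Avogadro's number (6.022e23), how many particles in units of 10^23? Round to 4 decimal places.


N = n * NA, then divide by 1e23 for the requested units.
N / 1e23 = n * 6.022
N / 1e23 = 1.048 * 6.022
N / 1e23 = 6.311056, rounded to 4 dp:

6.3111


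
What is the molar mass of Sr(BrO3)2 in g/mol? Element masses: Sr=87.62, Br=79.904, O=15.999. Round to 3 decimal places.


M = sum(count * atomic_mass) over atoms.
M = 1*87.62 + 2*79.904 + 6*15.999
M = 87.62 + 159.808 + 95.994
M = 343.422 g/mol, rounded to 3 dp:

343.422 g/mol


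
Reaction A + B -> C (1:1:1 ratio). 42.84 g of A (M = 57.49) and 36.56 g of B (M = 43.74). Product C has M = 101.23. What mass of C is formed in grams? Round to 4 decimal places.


Find moles of each reactant; the smaller value is the limiting reagent in a 1:1:1 reaction, so moles_C equals moles of the limiter.
n_A = mass_A / M_A = 42.84 / 57.49 = 0.745173 mol
n_B = mass_B / M_B = 36.56 / 43.74 = 0.835848 mol
Limiting reagent: A (smaller), n_limiting = 0.745173 mol
mass_C = n_limiting * M_C = 0.745173 * 101.23
mass_C = 75.43386279 g, rounded to 4 dp:

75.4339 g


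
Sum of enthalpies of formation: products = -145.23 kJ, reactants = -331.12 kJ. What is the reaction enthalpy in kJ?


dH_rxn = sum(dH_f products) - sum(dH_f reactants)
dH_rxn = -145.23 - (-331.12)
dH_rxn = 185.89 kJ:

185.89 kJ


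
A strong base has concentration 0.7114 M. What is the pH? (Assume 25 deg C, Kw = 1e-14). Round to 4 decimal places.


A strong base dissociates completely, so [OH-] equals the given concentration.
pOH = -log10([OH-]) = -log10(0.7114) = 0.147886
pH = 14 - pOH = 14 - 0.147886
pH = 13.852114, rounded to 4 dp:

13.8521


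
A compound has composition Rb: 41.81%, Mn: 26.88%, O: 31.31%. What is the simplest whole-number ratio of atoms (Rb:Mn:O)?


Assume 100 g of compound, divide each mass% by atomic mass to get moles, then normalize by the smallest to get a raw atom ratio.
Moles per 100 g: Rb: 41.81/85.468 = 0.4892, Mn: 26.88/54.938 = 0.4893, O: 31.31/15.999 = 1.957
Raw ratio (divide by min = 0.4892): Rb: 1.0, Mn: 1.0, O: 4.0
Multiply by 1 to clear fractions: Rb: 1.0 ~= 1, Mn: 1.0 ~= 1, O: 4.0 ~= 4
Reduce by GCD to get the simplest whole-number ratio:

1:1:4


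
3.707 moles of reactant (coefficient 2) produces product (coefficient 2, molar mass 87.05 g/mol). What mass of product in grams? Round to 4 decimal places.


Use the coefficient ratio to convert reactant moles to product moles, then multiply by the product's molar mass.
moles_P = moles_R * (coeff_P / coeff_R) = 3.707 * (2/2) = 3.707
mass_P = moles_P * M_P = 3.707 * 87.05
mass_P = 322.69435 g, rounded to 4 dp:

322.6944 g


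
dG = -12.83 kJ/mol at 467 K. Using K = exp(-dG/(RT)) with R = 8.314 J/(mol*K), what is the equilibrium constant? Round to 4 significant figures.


dG is in kJ/mol; multiply by 1000 to match R in J/(mol*K).
RT = 8.314 * 467 = 3882.638 J/mol
exponent = -dG*1000 / (RT) = -(-12.83*1000) / 3882.638 = 3.30445434
K = exp(3.30445434)
K = 27.233677, rounded to 4 significant figures:

27.23


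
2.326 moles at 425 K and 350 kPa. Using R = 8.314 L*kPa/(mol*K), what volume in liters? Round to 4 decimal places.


PV = nRT, solve for V = nRT / P.
nRT = 2.326 * 8.314 * 425 = 8218.8047
V = 8218.8047 / 350
V = 23.48229914 L, rounded to 4 dp:

23.4823 L


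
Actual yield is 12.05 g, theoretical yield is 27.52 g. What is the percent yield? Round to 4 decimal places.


% yield = 100 * actual / theoretical
% yield = 100 * 12.05 / 27.52
% yield = 43.78633721 %, rounded to 4 dp:

43.7863 %


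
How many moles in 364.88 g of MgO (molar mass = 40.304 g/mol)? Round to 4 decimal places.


n = mass / M
n = 364.88 / 40.304
n = 9.05319571 mol, rounded to 4 dp:

9.0532 mol


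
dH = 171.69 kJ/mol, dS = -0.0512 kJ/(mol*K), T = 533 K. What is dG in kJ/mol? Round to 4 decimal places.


Gibbs: dG = dH - T*dS (consistent units, dS already in kJ/(mol*K)).
T*dS = 533 * -0.0512 = -27.2896
dG = 171.69 - (-27.2896)
dG = 198.9796 kJ/mol, rounded to 4 dp:

198.9796 kJ/mol


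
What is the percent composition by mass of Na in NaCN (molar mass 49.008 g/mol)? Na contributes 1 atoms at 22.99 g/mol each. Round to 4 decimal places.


pct = 100 * (n_elem * M_elem) / M_total
mass_contribution = 1 * 22.99 = 22.99 g/mol
pct = 100 * 22.99 / 49.008
pct = 46.91070846 %, rounded to 4 dp:

46.9107 %


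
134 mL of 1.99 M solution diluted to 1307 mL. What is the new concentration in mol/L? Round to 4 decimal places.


Dilution: M1*V1 = M2*V2, solve for M2.
M2 = M1*V1 / V2
M2 = 1.99 * 134 / 1307
M2 = 266.66 / 1307
M2 = 0.20402448 mol/L, rounded to 4 dp:

0.2040 mol/L


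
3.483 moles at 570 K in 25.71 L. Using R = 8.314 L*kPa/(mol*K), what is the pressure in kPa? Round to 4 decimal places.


PV = nRT, solve for P = nRT / V.
nRT = 3.483 * 8.314 * 570 = 16505.8673
P = 16505.8673 / 25.71
P = 642.00183975 kPa, rounded to 4 dp:

642.0018 kPa


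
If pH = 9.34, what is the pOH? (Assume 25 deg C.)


At 25 deg C, pH + pOH = 14.
pOH = 14 - pH = 14 - 9.34
pOH = 4.66:

4.66


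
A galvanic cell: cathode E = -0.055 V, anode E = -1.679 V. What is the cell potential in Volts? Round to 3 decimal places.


Standard cell potential: E_cell = E_cathode - E_anode.
E_cell = -0.055 - (-1.679)
E_cell = 1.624 V, rounded to 3 dp:

1.624 V


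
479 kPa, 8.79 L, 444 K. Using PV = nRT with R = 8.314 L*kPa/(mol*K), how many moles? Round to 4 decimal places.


PV = nRT, solve for n = PV / (RT).
PV = 479 * 8.79 = 4210.41
RT = 8.314 * 444 = 3691.416
n = 4210.41 / 3691.416
n = 1.14059483 mol, rounded to 4 dp:

1.1406 mol


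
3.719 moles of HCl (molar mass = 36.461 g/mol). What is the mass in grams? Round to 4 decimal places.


mass = n * M
mass = 3.719 * 36.461
mass = 135.598459 g, rounded to 4 dp:

135.5985 g


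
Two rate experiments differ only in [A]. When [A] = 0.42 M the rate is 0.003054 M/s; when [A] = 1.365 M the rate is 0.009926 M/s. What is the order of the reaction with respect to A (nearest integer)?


Rate is proportional to [A]^n, so rate2/rate1 = ([A]2/[A]1)^n. Take logs to solve for n.
rate2/rate1 = 0.009926 / 0.003054 = 3.2502
[A]2/[A]1 = 1.365 / 0.42 = 3.25
n = ln(3.2502) / ln(3.25) = 1.0
Nearest integer order:

1


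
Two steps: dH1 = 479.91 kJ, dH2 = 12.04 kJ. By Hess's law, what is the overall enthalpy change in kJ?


Hess's law: enthalpy is a state function, so add the step enthalpies.
dH_total = dH1 + dH2 = 479.91 + (12.04)
dH_total = 491.95 kJ:

491.95 kJ


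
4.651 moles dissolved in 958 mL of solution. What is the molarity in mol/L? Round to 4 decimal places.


Convert volume to liters: V_L = V_mL / 1000.
V_L = 958 / 1000 = 0.958 L
M = n / V_L = 4.651 / 0.958
M = 4.85490605 mol/L, rounded to 4 dp:

4.8549 mol/L


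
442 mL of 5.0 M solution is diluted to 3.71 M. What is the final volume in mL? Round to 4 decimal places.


Dilution: M1*V1 = M2*V2, solve for V2.
V2 = M1*V1 / M2
V2 = 5.0 * 442 / 3.71
V2 = 2210.0 / 3.71
V2 = 595.68733154 mL, rounded to 4 dp:

595.6873 mL


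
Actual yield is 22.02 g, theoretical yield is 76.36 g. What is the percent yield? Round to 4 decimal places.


% yield = 100 * actual / theoretical
% yield = 100 * 22.02 / 76.36
% yield = 28.83708748 %, rounded to 4 dp:

28.8371 %


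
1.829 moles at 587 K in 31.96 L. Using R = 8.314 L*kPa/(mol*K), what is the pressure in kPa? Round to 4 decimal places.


PV = nRT, solve for P = nRT / V.
nRT = 1.829 * 8.314 * 587 = 8926.1016
P = 8926.1016 / 31.96
P = 279.28978723 kPa, rounded to 4 dp:

279.2898 kPa


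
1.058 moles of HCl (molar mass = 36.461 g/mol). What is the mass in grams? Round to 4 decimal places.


mass = n * M
mass = 1.058 * 36.461
mass = 38.575738 g, rounded to 4 dp:

38.5757 g


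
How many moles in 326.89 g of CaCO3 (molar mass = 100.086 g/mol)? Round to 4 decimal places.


n = mass / M
n = 326.89 / 100.086
n = 3.26609116 mol, rounded to 4 dp:

3.2661 mol


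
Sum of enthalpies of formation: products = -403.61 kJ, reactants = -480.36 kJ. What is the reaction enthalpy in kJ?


dH_rxn = sum(dH_f products) - sum(dH_f reactants)
dH_rxn = -403.61 - (-480.36)
dH_rxn = 76.75 kJ:

76.75 kJ


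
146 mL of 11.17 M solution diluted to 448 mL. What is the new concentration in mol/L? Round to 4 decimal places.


Dilution: M1*V1 = M2*V2, solve for M2.
M2 = M1*V1 / V2
M2 = 11.17 * 146 / 448
M2 = 1630.82 / 448
M2 = 3.64022321 mol/L, rounded to 4 dp:

3.6402 mol/L


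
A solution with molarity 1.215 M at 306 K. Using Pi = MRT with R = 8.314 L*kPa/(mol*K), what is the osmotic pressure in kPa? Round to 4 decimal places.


Osmotic pressure (van't Hoff): Pi = M*R*T.
RT = 8.314 * 306 = 2544.084
Pi = 1.215 * 2544.084
Pi = 3091.06206 kPa, rounded to 4 dp:

3091.0621 kPa


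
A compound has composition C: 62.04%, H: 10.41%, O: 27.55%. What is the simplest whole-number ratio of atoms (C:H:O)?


Assume 100 g of compound, divide each mass% by atomic mass to get moles, then normalize by the smallest to get a raw atom ratio.
Moles per 100 g: C: 62.04/12.011 = 5.1653, H: 10.41/1.008 = 10.3274, O: 27.55/15.999 = 1.722
Raw ratio (divide by min = 1.722): C: 3.0, H: 5.997, O: 1.0
Multiply by 1 to clear fractions: C: 3.0 ~= 3, H: 5.997 ~= 6, O: 1.0 ~= 1
Reduce by GCD to get the simplest whole-number ratio:

3:6:1


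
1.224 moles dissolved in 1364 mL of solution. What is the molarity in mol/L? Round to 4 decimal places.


Convert volume to liters: V_L = V_mL / 1000.
V_L = 1364 / 1000 = 1.364 L
M = n / V_L = 1.224 / 1.364
M = 0.8973607 mol/L, rounded to 4 dp:

0.8974 mol/L


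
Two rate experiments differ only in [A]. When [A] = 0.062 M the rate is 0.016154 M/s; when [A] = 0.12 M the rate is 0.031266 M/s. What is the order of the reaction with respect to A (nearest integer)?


Rate is proportional to [A]^n, so rate2/rate1 = ([A]2/[A]1)^n. Take logs to solve for n.
rate2/rate1 = 0.031266 / 0.016154 = 1.9355
[A]2/[A]1 = 0.12 / 0.062 = 1.9355
n = ln(1.9355) / ln(1.9355) = 1.0
Nearest integer order:

1


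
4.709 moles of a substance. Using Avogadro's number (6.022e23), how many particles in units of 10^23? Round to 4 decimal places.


N = n * NA, then divide by 1e23 for the requested units.
N / 1e23 = n * 6.022
N / 1e23 = 4.709 * 6.022
N / 1e23 = 28.357598, rounded to 4 dp:

28.3576


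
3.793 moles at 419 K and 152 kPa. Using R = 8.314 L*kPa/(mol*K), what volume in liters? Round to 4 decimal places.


PV = nRT, solve for V = nRT / P.
nRT = 3.793 * 8.314 * 419 = 13213.1658
V = 13213.1658 / 152
V = 86.92872237 L, rounded to 4 dp:

86.9287 L


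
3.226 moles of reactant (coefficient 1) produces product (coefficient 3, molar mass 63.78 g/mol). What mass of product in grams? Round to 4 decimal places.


Use the coefficient ratio to convert reactant moles to product moles, then multiply by the product's molar mass.
moles_P = moles_R * (coeff_P / coeff_R) = 3.226 * (3/1) = 9.678
mass_P = moles_P * M_P = 9.678 * 63.78
mass_P = 617.26284 g, rounded to 4 dp:

617.2628 g


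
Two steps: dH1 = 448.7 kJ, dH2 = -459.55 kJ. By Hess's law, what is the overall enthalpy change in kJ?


Hess's law: enthalpy is a state function, so add the step enthalpies.
dH_total = dH1 + dH2 = 448.7 + (-459.55)
dH_total = -10.85 kJ:

-10.85 kJ


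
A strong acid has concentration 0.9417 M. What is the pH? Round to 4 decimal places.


A strong acid dissociates completely, so [H+] equals the given concentration.
pH = -log10([H+]) = -log10(0.9417)
pH = 0.02608743, rounded to 4 dp:

0.0261


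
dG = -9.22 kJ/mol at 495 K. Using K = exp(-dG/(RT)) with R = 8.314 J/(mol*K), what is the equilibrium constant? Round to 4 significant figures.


dG is in kJ/mol; multiply by 1000 to match R in J/(mol*K).
RT = 8.314 * 495 = 4115.43 J/mol
exponent = -dG*1000 / (RT) = -(-9.22*1000) / 4115.43 = 2.24034913
K = exp(2.24034913)
K = 9.3966114, rounded to 4 significant figures:

9.397


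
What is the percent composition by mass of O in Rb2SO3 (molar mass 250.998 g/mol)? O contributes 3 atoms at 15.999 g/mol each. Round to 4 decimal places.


pct = 100 * (n_elem * M_elem) / M_total
mass_contribution = 3 * 15.999 = 47.997 g/mol
pct = 100 * 47.997 / 250.998
pct = 19.12246313 %, rounded to 4 dp:

19.1225 %


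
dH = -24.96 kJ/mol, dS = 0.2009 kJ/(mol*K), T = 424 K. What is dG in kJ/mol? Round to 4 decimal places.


Gibbs: dG = dH - T*dS (consistent units, dS already in kJ/(mol*K)).
T*dS = 424 * 0.2009 = 85.1816
dG = -24.96 - (85.1816)
dG = -110.1416 kJ/mol, rounded to 4 dp:

-110.1416 kJ/mol


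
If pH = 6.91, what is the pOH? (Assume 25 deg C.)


At 25 deg C, pH + pOH = 14.
pOH = 14 - pH = 14 - 6.91
pOH = 7.09:

7.09


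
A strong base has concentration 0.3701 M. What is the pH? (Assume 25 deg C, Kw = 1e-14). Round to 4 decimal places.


A strong base dissociates completely, so [OH-] equals the given concentration.
pOH = -log10([OH-]) = -log10(0.3701) = 0.431681
pH = 14 - pOH = 14 - 0.431681
pH = 13.568319, rounded to 4 dp:

13.5683


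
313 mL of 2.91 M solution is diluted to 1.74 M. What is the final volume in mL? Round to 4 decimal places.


Dilution: M1*V1 = M2*V2, solve for V2.
V2 = M1*V1 / M2
V2 = 2.91 * 313 / 1.74
V2 = 910.83 / 1.74
V2 = 523.46551724 mL, rounded to 4 dp:

523.4655 mL


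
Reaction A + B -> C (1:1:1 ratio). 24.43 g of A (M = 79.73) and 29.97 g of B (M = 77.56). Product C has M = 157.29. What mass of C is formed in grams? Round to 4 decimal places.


Find moles of each reactant; the smaller value is the limiting reagent in a 1:1:1 reaction, so moles_C equals moles of the limiter.
n_A = mass_A / M_A = 24.43 / 79.73 = 0.306409 mol
n_B = mass_B / M_B = 29.97 / 77.56 = 0.386411 mol
Limiting reagent: A (smaller), n_limiting = 0.306409 mol
mass_C = n_limiting * M_C = 0.306409 * 157.29
mass_C = 48.19507161 g, rounded to 4 dp:

48.1951 g


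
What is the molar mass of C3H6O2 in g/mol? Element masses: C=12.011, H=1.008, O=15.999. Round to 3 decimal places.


M = sum(count * atomic_mass) over atoms.
M = 3*12.011 + 6*1.008 + 2*15.999
M = 36.033 + 6.048 + 31.998
M = 74.079 g/mol, rounded to 3 dp:

74.079 g/mol


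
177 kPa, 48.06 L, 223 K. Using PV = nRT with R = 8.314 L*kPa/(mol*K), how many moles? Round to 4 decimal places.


PV = nRT, solve for n = PV / (RT).
PV = 177 * 48.06 = 8506.62
RT = 8.314 * 223 = 1854.022
n = 8506.62 / 1854.022
n = 4.58819798 mol, rounded to 4 dp:

4.5882 mol


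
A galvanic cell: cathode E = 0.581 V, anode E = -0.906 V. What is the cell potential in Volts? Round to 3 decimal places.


Standard cell potential: E_cell = E_cathode - E_anode.
E_cell = 0.581 - (-0.906)
E_cell = 1.487 V, rounded to 3 dp:

1.487 V


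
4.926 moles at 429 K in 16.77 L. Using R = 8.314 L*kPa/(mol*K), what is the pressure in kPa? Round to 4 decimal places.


PV = nRT, solve for P = nRT / V.
nRT = 4.926 * 8.314 * 429 = 17569.5938
P = 17569.5938 / 16.77
P = 1047.68001193 kPa, rounded to 4 dp:

1047.6800 kPa


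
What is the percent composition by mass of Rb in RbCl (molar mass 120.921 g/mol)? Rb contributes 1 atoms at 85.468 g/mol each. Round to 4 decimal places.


pct = 100 * (n_elem * M_elem) / M_total
mass_contribution = 1 * 85.468 = 85.468 g/mol
pct = 100 * 85.468 / 120.921
pct = 70.68085775 %, rounded to 4 dp:

70.6809 %


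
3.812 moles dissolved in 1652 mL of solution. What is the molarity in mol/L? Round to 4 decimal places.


Convert volume to liters: V_L = V_mL / 1000.
V_L = 1652 / 1000 = 1.652 L
M = n / V_L = 3.812 / 1.652
M = 2.30750605 mol/L, rounded to 4 dp:

2.3075 mol/L


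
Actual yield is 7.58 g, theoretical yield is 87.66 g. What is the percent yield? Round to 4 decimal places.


% yield = 100 * actual / theoretical
% yield = 100 * 7.58 / 87.66
% yield = 8.6470454 %, rounded to 4 dp:

8.6470 %


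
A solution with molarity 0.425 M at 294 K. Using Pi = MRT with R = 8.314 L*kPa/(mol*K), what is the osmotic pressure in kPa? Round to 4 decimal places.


Osmotic pressure (van't Hoff): Pi = M*R*T.
RT = 8.314 * 294 = 2444.316
Pi = 0.425 * 2444.316
Pi = 1038.8343 kPa, rounded to 4 dp:

1038.8343 kPa


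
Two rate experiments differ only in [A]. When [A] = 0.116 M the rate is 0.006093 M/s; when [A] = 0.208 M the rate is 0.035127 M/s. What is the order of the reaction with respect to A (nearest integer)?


Rate is proportional to [A]^n, so rate2/rate1 = ([A]2/[A]1)^n. Take logs to solve for n.
rate2/rate1 = 0.035127 / 0.006093 = 5.7651
[A]2/[A]1 = 0.208 / 0.116 = 1.7931
n = ln(5.7651) / ln(1.7931) = 3.0
Nearest integer order:

3


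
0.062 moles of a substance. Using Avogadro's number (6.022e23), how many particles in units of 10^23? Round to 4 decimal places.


N = n * NA, then divide by 1e23 for the requested units.
N / 1e23 = n * 6.022
N / 1e23 = 0.062 * 6.022
N / 1e23 = 0.373364, rounded to 4 dp:

0.3734


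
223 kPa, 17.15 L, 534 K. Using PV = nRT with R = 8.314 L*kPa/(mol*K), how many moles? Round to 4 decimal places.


PV = nRT, solve for n = PV / (RT).
PV = 223 * 17.15 = 3824.45
RT = 8.314 * 534 = 4439.676
n = 3824.45 / 4439.676
n = 0.86142547 mol, rounded to 4 dp:

0.8614 mol


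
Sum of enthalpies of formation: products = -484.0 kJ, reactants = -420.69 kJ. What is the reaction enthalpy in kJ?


dH_rxn = sum(dH_f products) - sum(dH_f reactants)
dH_rxn = -484.0 - (-420.69)
dH_rxn = -63.31 kJ:

-63.31 kJ


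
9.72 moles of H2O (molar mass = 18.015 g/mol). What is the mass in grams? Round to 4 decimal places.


mass = n * M
mass = 9.72 * 18.015
mass = 175.1058 g, rounded to 4 dp:

175.1058 g


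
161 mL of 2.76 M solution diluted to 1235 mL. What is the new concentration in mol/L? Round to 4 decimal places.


Dilution: M1*V1 = M2*V2, solve for M2.
M2 = M1*V1 / V2
M2 = 2.76 * 161 / 1235
M2 = 444.36 / 1235
M2 = 0.35980567 mol/L, rounded to 4 dp:

0.3598 mol/L


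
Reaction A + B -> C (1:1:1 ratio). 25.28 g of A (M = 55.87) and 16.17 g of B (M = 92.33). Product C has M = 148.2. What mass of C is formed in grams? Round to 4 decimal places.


Find moles of each reactant; the smaller value is the limiting reagent in a 1:1:1 reaction, so moles_C equals moles of the limiter.
n_A = mass_A / M_A = 25.28 / 55.87 = 0.452479 mol
n_B = mass_B / M_B = 16.17 / 92.33 = 0.175133 mol
Limiting reagent: B (smaller), n_limiting = 0.175133 mol
mass_C = n_limiting * M_C = 0.175133 * 148.2
mass_C = 25.9547106 g, rounded to 4 dp:

25.9547 g


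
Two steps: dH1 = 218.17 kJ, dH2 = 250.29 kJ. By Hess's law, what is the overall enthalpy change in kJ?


Hess's law: enthalpy is a state function, so add the step enthalpies.
dH_total = dH1 + dH2 = 218.17 + (250.29)
dH_total = 468.46 kJ:

468.46 kJ


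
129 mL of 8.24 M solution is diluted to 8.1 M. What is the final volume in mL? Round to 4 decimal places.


Dilution: M1*V1 = M2*V2, solve for V2.
V2 = M1*V1 / M2
V2 = 8.24 * 129 / 8.1
V2 = 1062.96 / 8.1
V2 = 131.22962963 mL, rounded to 4 dp:

131.2296 mL
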